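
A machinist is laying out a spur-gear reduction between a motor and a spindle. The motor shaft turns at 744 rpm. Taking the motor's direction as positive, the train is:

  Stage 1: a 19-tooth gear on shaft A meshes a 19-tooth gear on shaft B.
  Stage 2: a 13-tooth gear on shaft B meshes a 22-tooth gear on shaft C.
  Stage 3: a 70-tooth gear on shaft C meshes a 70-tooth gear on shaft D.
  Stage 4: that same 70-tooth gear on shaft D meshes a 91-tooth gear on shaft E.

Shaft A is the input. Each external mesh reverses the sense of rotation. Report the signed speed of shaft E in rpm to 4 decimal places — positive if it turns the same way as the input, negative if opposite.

+338.1818 rpm (same as input, |ω| = 338.1818 rpm)

Stage 1 [19T→19T]: ω = 744.0000×19/19 = 744.0000 rpm, dir flips to −; running = −744.0000
Stage 2 [13T→22T]: ω = 744.0000×13/22 = 439.6364 rpm, dir flips to +; running = +439.6364
Stage 3 [70T→70T]: ω = 439.6364×70/70 = 439.6364 rpm, dir flips to −; running = −439.6364
Stage 4 [70T→91T]: ω = 439.6364×70/91 = 338.1818 rpm, dir flips to +; running = +338.1818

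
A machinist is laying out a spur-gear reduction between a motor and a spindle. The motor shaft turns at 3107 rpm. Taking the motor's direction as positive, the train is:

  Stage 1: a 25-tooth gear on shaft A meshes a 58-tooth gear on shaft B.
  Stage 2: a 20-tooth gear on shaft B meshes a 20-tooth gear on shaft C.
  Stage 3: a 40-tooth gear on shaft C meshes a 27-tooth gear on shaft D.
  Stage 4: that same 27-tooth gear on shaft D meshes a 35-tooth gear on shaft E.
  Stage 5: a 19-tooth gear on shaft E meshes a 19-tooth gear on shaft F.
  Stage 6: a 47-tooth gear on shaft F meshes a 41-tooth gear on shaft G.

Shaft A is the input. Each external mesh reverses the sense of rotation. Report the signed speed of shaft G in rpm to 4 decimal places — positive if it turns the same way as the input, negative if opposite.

Stage 1 [25T→58T]: ω = 3107.0000×25/58 = 1339.2241 rpm, dir flips to −; running = −1339.2241
Stage 2 [20T→20T]: ω = 1339.2241×20/20 = 1339.2241 rpm, dir flips to +; running = +1339.2241
Stage 3 [40T→27T]: ω = 1339.2241×40/27 = 1984.0358 rpm, dir flips to −; running = −1984.0358
Stage 4 [27T→35T]: ω = 1984.0358×27/35 = 1530.5419 rpm, dir flips to +; running = +1530.5419
Stage 5 [19T→19T]: ω = 1530.5419×19/19 = 1530.5419 rpm, dir flips to −; running = −1530.5419
Stage 6 [47T→41T]: ω = 1530.5419×47/41 = 1754.5236 rpm, dir flips to +; running = +1754.5236

+1754.5236 rpm (same as input, |ω| = 1754.5236 rpm)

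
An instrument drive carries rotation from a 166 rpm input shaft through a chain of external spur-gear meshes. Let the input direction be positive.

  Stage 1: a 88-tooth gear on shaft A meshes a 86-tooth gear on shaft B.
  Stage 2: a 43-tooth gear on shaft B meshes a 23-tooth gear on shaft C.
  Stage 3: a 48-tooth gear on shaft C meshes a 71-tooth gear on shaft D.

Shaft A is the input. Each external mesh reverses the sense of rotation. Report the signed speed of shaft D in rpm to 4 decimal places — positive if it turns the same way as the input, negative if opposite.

Stage 1 [88T→86T]: ω = 166.0000×88/86 = 169.8605 rpm, dir flips to −; running = −169.8605
Stage 2 [43T→23T]: ω = 169.8605×43/23 = 317.5652 rpm, dir flips to +; running = +317.5652
Stage 3 [48T→71T]: ω = 317.5652×48/71 = 214.6920 rpm, dir flips to −; running = −214.6920

-214.6920 rpm (opposite to input, |ω| = 214.6920 rpm)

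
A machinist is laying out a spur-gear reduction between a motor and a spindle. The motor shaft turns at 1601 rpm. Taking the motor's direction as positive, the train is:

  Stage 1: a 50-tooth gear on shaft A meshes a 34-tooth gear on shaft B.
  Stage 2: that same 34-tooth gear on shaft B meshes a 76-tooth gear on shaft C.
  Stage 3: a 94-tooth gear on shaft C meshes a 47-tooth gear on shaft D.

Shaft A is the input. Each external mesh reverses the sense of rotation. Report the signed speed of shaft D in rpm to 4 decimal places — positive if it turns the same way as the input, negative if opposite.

Stage 1 [50T→34T]: ω = 1601.0000×50/34 = 2354.4118 rpm, dir flips to −; running = −2354.4118
Stage 2 [34T→76T]: ω = 2354.4118×34/76 = 1053.2895 rpm, dir flips to +; running = +1053.2895
Stage 3 [94T→47T]: ω = 1053.2895×94/47 = 2106.5789 rpm, dir flips to −; running = −2106.5789

-2106.5789 rpm (opposite to input, |ω| = 2106.5789 rpm)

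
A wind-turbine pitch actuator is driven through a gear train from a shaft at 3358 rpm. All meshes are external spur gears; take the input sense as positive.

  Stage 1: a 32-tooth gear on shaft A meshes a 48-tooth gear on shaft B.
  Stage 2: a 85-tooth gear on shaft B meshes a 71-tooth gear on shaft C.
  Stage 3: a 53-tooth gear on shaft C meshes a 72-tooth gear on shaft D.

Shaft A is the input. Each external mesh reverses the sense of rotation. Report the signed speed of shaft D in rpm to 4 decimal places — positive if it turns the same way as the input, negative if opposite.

Stage 1 [32T→48T]: ω = 3358.0000×32/48 = 2238.6667 rpm, dir flips to −; running = −2238.6667
Stage 2 [85T→71T]: ω = 2238.6667×85/71 = 2680.0939 rpm, dir flips to +; running = +2680.0939
Stage 3 [53T→72T]: ω = 2680.0939×53/72 = 1972.8469 rpm, dir flips to −; running = −1972.8469

-1972.8469 rpm (opposite to input, |ω| = 1972.8469 rpm)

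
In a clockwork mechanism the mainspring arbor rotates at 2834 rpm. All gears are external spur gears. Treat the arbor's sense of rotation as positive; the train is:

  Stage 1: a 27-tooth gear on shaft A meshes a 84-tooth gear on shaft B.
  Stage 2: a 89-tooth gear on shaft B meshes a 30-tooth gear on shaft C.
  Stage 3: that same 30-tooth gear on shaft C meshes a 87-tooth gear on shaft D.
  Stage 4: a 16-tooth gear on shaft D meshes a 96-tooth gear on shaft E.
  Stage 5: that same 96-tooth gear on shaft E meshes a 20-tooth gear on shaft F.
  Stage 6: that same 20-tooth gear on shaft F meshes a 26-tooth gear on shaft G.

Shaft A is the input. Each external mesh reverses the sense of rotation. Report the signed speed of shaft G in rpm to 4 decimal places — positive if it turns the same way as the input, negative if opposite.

+573.4581 rpm (same as input, |ω| = 573.4581 rpm)

Stage 1 [27T→84T]: ω = 2834.0000×27/84 = 910.9286 rpm, dir flips to −; running = −910.9286
Stage 2 [89T→30T]: ω = 910.9286×89/30 = 2702.4214 rpm, dir flips to +; running = +2702.4214
Stage 3 [30T→87T]: ω = 2702.4214×30/87 = 931.8695 rpm, dir flips to −; running = −931.8695
Stage 4 [16T→96T]: ω = 931.8695×16/96 = 155.3116 rpm, dir flips to +; running = +155.3116
Stage 5 [96T→20T]: ω = 155.3116×96/20 = 745.4956 rpm, dir flips to −; running = −745.4956
Stage 6 [20T→26T]: ω = 745.4956×20/26 = 573.4581 rpm, dir flips to +; running = +573.4581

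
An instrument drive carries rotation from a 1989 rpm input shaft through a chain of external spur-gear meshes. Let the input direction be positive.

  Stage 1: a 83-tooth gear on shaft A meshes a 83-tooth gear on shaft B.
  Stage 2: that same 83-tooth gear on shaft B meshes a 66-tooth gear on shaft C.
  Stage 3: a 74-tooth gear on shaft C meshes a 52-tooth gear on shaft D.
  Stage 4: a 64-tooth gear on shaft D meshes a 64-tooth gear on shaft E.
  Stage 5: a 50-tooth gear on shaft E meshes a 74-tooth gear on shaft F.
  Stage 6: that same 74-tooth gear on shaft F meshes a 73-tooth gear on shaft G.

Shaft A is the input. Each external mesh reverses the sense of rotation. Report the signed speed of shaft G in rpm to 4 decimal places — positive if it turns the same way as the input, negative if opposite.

+2438.0604 rpm (same as input, |ω| = 2438.0604 rpm)

Stage 1 [83T→83T]: ω = 1989.0000×83/83 = 1989.0000 rpm, dir flips to −; running = −1989.0000
Stage 2 [83T→66T]: ω = 1989.0000×83/66 = 2501.3182 rpm, dir flips to +; running = +2501.3182
Stage 3 [74T→52T]: ω = 2501.3182×74/52 = 3559.5682 rpm, dir flips to −; running = −3559.5682
Stage 4 [64T→64T]: ω = 3559.5682×64/64 = 3559.5682 rpm, dir flips to +; running = +3559.5682
Stage 5 [50T→74T]: ω = 3559.5682×50/74 = 2405.1136 rpm, dir flips to −; running = −2405.1136
Stage 6 [74T→73T]: ω = 2405.1136×74/73 = 2438.0604 rpm, dir flips to +; running = +2438.0604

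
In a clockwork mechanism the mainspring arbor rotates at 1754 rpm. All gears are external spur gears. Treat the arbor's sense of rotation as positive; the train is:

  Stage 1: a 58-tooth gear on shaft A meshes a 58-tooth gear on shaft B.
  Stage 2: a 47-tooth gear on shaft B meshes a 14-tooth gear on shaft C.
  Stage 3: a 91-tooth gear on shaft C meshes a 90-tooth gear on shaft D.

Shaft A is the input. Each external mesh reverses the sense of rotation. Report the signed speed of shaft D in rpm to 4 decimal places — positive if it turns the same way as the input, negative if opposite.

-5953.8556 rpm (opposite to input, |ω| = 5953.8556 rpm)

Stage 1 [58T→58T]: ω = 1754.0000×58/58 = 1754.0000 rpm, dir flips to −; running = −1754.0000
Stage 2 [47T→14T]: ω = 1754.0000×47/14 = 5888.4286 rpm, dir flips to +; running = +5888.4286
Stage 3 [91T→90T]: ω = 5888.4286×91/90 = 5953.8556 rpm, dir flips to −; running = −5953.8556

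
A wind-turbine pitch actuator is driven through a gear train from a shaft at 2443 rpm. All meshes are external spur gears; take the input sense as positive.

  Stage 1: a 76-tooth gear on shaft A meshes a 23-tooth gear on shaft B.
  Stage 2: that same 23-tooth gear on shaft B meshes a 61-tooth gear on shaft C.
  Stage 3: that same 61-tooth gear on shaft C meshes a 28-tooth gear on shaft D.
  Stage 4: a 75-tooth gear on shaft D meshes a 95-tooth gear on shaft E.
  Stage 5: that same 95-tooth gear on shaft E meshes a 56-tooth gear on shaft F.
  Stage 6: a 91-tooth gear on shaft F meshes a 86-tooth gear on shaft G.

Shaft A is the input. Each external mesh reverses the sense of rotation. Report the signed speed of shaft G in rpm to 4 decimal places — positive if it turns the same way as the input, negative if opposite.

Stage 1 [76T→23T]: ω = 2443.0000×76/23 = 8072.5217 rpm, dir flips to −; running = −8072.5217
Stage 2 [23T→61T]: ω = 8072.5217×23/61 = 3043.7377 rpm, dir flips to +; running = +3043.7377
Stage 3 [61T→28T]: ω = 3043.7377×61/28 = 6631.0000 rpm, dir flips to −; running = −6631.0000
Stage 4 [75T→95T]: ω = 6631.0000×75/95 = 5235.0000 rpm, dir flips to +; running = +5235.0000
Stage 5 [95T→56T]: ω = 5235.0000×95/56 = 8880.8036 rpm, dir flips to −; running = −8880.8036
Stage 6 [91T→86T]: ω = 8880.8036×91/86 = 9397.1294 rpm, dir flips to +; running = +9397.1294

+9397.1294 rpm (same as input, |ω| = 9397.1294 rpm)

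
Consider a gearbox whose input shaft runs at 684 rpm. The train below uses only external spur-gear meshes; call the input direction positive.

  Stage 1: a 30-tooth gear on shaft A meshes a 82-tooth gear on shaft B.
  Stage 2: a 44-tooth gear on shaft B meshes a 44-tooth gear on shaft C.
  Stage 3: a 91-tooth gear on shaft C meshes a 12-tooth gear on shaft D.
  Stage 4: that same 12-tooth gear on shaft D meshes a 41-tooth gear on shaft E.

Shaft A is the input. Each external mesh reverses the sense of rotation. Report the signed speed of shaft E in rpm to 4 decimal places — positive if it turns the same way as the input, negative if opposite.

Stage 1 [30T→82T]: ω = 684.0000×30/82 = 250.2439 rpm, dir flips to −; running = −250.2439
Stage 2 [44T→44T]: ω = 250.2439×44/44 = 250.2439 rpm, dir flips to +; running = +250.2439
Stage 3 [91T→12T]: ω = 250.2439×91/12 = 1897.6829 rpm, dir flips to −; running = −1897.6829
Stage 4 [12T→41T]: ω = 1897.6829×12/41 = 555.4194 rpm, dir flips to +; running = +555.4194

+555.4194 rpm (same as input, |ω| = 555.4194 rpm)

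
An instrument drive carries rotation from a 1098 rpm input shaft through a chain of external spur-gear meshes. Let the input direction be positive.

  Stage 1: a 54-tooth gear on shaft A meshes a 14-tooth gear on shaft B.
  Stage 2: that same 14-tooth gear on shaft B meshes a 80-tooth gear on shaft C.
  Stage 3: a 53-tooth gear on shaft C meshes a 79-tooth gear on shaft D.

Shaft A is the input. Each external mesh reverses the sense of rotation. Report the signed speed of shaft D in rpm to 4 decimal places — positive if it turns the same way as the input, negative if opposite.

-497.2272 rpm (opposite to input, |ω| = 497.2272 rpm)

Stage 1 [54T→14T]: ω = 1098.0000×54/14 = 4235.1429 rpm, dir flips to −; running = −4235.1429
Stage 2 [14T→80T]: ω = 4235.1429×14/80 = 741.1500 rpm, dir flips to +; running = +741.1500
Stage 3 [53T→79T]: ω = 741.1500×53/79 = 497.2272 rpm, dir flips to −; running = −497.2272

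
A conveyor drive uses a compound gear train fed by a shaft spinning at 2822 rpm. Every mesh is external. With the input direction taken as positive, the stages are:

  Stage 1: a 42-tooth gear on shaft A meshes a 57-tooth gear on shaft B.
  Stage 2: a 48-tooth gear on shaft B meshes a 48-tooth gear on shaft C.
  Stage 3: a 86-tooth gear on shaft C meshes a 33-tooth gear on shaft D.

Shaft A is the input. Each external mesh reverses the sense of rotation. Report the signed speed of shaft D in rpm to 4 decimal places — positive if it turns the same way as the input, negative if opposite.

-5418.9601 rpm (opposite to input, |ω| = 5418.9601 rpm)

Stage 1 [42T→57T]: ω = 2822.0000×42/57 = 2079.3684 rpm, dir flips to −; running = −2079.3684
Stage 2 [48T→48T]: ω = 2079.3684×48/48 = 2079.3684 rpm, dir flips to +; running = +2079.3684
Stage 3 [86T→33T]: ω = 2079.3684×86/33 = 5418.9601 rpm, dir flips to −; running = −5418.9601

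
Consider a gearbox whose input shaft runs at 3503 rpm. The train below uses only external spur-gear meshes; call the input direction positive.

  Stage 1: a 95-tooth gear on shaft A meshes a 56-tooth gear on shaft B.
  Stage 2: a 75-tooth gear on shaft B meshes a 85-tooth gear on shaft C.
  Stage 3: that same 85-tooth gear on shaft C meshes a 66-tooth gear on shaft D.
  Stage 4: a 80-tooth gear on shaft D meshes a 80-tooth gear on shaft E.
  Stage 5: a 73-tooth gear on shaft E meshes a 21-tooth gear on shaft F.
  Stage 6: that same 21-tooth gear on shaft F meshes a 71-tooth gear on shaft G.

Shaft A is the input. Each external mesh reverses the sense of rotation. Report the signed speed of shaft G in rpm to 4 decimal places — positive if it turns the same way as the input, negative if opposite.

Stage 1 [95T→56T]: ω = 3503.0000×95/56 = 5942.5893 rpm, dir flips to −; running = −5942.5893
Stage 2 [75T→85T]: ω = 5942.5893×75/85 = 5243.4611 rpm, dir flips to +; running = +5243.4611
Stage 3 [85T→66T]: ω = 5243.4611×85/66 = 6752.9424 rpm, dir flips to −; running = −6752.9424
Stage 4 [80T→80T]: ω = 6752.9424×80/80 = 6752.9424 rpm, dir flips to +; running = +6752.9424
Stage 5 [73T→21T]: ω = 6752.9424×73/21 = 23474.5140 rpm, dir flips to −; running = −23474.5140
Stage 6 [21T→71T]: ω = 23474.5140×21/71 = 6943.1661 rpm, dir flips to +; running = +6943.1661

+6943.1661 rpm (same as input, |ω| = 6943.1661 rpm)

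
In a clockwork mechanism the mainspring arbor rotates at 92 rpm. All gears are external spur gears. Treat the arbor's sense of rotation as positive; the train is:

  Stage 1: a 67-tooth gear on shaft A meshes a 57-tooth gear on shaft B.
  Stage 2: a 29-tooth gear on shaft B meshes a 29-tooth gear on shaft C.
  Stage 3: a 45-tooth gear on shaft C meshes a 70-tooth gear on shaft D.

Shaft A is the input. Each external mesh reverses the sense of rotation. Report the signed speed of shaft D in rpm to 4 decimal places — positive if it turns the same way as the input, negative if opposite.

Stage 1 [67T→57T]: ω = 92.0000×67/57 = 108.1404 rpm, dir flips to −; running = −108.1404
Stage 2 [29T→29T]: ω = 108.1404×29/29 = 108.1404 rpm, dir flips to +; running = +108.1404
Stage 3 [45T→70T]: ω = 108.1404×45/70 = 69.5188 rpm, dir flips to −; running = −69.5188

-69.5188 rpm (opposite to input, |ω| = 69.5188 rpm)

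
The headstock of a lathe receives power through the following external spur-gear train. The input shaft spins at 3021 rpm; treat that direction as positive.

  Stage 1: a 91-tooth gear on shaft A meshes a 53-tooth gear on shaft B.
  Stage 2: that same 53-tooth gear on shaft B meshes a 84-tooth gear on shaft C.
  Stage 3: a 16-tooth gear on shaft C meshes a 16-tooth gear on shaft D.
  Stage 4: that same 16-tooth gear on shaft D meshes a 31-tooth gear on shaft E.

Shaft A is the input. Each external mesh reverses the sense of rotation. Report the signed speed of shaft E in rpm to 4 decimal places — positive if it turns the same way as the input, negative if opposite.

+1689.1613 rpm (same as input, |ω| = 1689.1613 rpm)

Stage 1 [91T→53T]: ω = 3021.0000×91/53 = 5187.0000 rpm, dir flips to −; running = −5187.0000
Stage 2 [53T→84T]: ω = 5187.0000×53/84 = 3272.7500 rpm, dir flips to +; running = +3272.7500
Stage 3 [16T→16T]: ω = 3272.7500×16/16 = 3272.7500 rpm, dir flips to −; running = −3272.7500
Stage 4 [16T→31T]: ω = 3272.7500×16/31 = 1689.1613 rpm, dir flips to +; running = +1689.1613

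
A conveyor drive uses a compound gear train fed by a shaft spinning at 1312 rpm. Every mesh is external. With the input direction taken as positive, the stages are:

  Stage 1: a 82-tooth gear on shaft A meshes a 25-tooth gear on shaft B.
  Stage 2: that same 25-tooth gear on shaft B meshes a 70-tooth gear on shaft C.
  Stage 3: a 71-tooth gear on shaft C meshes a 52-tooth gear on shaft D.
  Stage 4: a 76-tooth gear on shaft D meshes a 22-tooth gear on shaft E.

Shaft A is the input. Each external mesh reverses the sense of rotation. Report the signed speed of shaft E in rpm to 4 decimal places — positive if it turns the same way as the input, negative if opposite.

+7249.2915 rpm (same as input, |ω| = 7249.2915 rpm)

Stage 1 [82T→25T]: ω = 1312.0000×82/25 = 4303.3600 rpm, dir flips to −; running = −4303.3600
Stage 2 [25T→70T]: ω = 4303.3600×25/70 = 1536.9143 rpm, dir flips to +; running = +1536.9143
Stage 3 [71T→52T]: ω = 1536.9143×71/52 = 2098.4791 rpm, dir flips to −; running = −2098.4791
Stage 4 [76T→22T]: ω = 2098.4791×76/22 = 7249.2915 rpm, dir flips to +; running = +7249.2915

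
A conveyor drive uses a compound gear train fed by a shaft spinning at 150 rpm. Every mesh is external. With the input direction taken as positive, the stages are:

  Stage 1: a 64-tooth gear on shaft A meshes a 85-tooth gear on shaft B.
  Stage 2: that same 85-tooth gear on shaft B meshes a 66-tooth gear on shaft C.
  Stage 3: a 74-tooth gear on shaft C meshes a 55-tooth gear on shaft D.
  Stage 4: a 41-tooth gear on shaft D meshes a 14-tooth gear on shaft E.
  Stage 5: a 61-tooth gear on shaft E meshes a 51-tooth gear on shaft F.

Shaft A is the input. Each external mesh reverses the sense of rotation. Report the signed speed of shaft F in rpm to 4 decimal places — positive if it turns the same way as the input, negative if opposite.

Stage 1 [64T→85T]: ω = 150.0000×64/85 = 112.9412 rpm, dir flips to −; running = −112.9412
Stage 2 [85T→66T]: ω = 112.9412×85/66 = 145.4545 rpm, dir flips to +; running = +145.4545
Stage 3 [74T→55T]: ω = 145.4545×74/55 = 195.7025 rpm, dir flips to −; running = −195.7025
Stage 4 [41T→14T]: ω = 195.7025×41/14 = 573.1287 rpm, dir flips to +; running = +573.1287
Stage 5 [61T→51T]: ω = 573.1287×61/51 = 685.5069 rpm, dir flips to −; running = −685.5069

-685.5069 rpm (opposite to input, |ω| = 685.5069 rpm)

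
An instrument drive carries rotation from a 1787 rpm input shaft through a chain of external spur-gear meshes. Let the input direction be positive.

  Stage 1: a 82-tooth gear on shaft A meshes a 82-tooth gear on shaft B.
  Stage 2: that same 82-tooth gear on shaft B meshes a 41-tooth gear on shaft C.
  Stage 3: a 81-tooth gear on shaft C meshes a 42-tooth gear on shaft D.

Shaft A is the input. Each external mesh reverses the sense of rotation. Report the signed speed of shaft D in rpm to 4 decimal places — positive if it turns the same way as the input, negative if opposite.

Stage 1 [82T→82T]: ω = 1787.0000×82/82 = 1787.0000 rpm, dir flips to −; running = −1787.0000
Stage 2 [82T→41T]: ω = 1787.0000×82/41 = 3574.0000 rpm, dir flips to +; running = +3574.0000
Stage 3 [81T→42T]: ω = 3574.0000×81/42 = 6892.7143 rpm, dir flips to −; running = −6892.7143

-6892.7143 rpm (opposite to input, |ω| = 6892.7143 rpm)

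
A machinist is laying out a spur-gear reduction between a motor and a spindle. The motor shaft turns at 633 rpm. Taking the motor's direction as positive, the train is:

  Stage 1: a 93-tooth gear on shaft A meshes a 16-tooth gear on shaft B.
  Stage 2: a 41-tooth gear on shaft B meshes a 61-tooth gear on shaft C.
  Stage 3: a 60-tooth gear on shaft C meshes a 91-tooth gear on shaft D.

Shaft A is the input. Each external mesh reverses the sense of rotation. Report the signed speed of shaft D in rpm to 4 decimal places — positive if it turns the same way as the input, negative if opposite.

Stage 1 [93T→16T]: ω = 633.0000×93/16 = 3679.3125 rpm, dir flips to −; running = −3679.3125
Stage 2 [41T→61T]: ω = 3679.3125×41/61 = 2472.9805 rpm, dir flips to +; running = +2472.9805
Stage 3 [60T→91T]: ω = 2472.9805×60/91 = 1630.5366 rpm, dir flips to −; running = −1630.5366

-1630.5366 rpm (opposite to input, |ω| = 1630.5366 rpm)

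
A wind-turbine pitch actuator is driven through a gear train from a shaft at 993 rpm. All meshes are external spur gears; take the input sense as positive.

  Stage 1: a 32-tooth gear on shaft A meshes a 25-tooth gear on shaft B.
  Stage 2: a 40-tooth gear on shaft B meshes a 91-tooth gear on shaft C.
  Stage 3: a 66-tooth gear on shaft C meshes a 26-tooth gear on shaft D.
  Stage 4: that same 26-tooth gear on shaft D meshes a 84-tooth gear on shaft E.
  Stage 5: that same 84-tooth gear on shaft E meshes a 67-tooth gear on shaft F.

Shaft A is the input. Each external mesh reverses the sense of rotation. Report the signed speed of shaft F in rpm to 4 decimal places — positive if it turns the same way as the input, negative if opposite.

Stage 1 [32T→25T]: ω = 993.0000×32/25 = 1271.0400 rpm, dir flips to −; running = −1271.0400
Stage 2 [40T→91T]: ω = 1271.0400×40/91 = 558.6989 rpm, dir flips to +; running = +558.6989
Stage 3 [66T→26T]: ω = 558.6989×66/26 = 1418.2357 rpm, dir flips to −; running = −1418.2357
Stage 4 [26T→84T]: ω = 1418.2357×26/84 = 438.9777 rpm, dir flips to +; running = +438.9777
Stage 5 [84T→67T]: ω = 438.9777×84/67 = 550.3601 rpm, dir flips to −; running = −550.3601

-550.3601 rpm (opposite to input, |ω| = 550.3601 rpm)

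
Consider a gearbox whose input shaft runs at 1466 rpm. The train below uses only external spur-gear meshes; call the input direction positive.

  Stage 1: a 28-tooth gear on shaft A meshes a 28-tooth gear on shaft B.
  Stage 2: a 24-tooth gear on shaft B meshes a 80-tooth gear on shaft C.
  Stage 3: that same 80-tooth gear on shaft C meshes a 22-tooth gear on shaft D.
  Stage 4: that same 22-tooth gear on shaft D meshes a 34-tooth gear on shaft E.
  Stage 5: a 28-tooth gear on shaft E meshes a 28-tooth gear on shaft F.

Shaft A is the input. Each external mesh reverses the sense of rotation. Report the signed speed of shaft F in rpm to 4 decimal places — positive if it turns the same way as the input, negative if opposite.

Stage 1 [28T→28T]: ω = 1466.0000×28/28 = 1466.0000 rpm, dir flips to −; running = −1466.0000
Stage 2 [24T→80T]: ω = 1466.0000×24/80 = 439.8000 rpm, dir flips to +; running = +439.8000
Stage 3 [80T→22T]: ω = 439.8000×80/22 = 1599.2727 rpm, dir flips to −; running = −1599.2727
Stage 4 [22T→34T]: ω = 1599.2727×22/34 = 1034.8235 rpm, dir flips to +; running = +1034.8235
Stage 5 [28T→28T]: ω = 1034.8235×28/28 = 1034.8235 rpm, dir flips to −; running = −1034.8235

-1034.8235 rpm (opposite to input, |ω| = 1034.8235 rpm)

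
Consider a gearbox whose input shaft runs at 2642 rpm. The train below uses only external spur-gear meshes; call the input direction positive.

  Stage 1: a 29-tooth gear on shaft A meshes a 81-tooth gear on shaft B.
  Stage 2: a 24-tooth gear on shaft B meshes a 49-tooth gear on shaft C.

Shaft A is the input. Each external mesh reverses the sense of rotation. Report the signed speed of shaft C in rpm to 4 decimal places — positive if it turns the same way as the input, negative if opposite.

Stage 1 [29T→81T]: ω = 2642.0000×29/81 = 945.9012 rpm, dir flips to −; running = −945.9012
Stage 2 [24T→49T]: ω = 945.9012×24/49 = 463.2986 rpm, dir flips to +; running = +463.2986

+463.2986 rpm (same as input, |ω| = 463.2986 rpm)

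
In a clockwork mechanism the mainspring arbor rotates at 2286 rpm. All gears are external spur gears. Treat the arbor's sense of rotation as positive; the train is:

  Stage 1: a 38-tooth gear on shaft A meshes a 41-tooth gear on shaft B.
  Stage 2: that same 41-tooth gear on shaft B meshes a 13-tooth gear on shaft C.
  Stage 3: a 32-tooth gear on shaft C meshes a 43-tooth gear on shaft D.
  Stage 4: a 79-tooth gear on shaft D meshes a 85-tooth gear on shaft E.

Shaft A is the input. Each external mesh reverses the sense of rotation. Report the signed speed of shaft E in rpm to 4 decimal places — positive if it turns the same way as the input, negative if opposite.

Stage 1 [38T→41T]: ω = 2286.0000×38/41 = 2118.7317 rpm, dir flips to −; running = −2118.7317
Stage 2 [41T→13T]: ω = 2118.7317×41/13 = 6682.1538 rpm, dir flips to +; running = +6682.1538
Stage 3 [32T→43T]: ω = 6682.1538×32/43 = 4972.7657 rpm, dir flips to −; running = −4972.7657
Stage 4 [79T→85T]: ω = 4972.7657×79/85 = 4621.7469 rpm, dir flips to +; running = +4621.7469

+4621.7469 rpm (same as input, |ω| = 4621.7469 rpm)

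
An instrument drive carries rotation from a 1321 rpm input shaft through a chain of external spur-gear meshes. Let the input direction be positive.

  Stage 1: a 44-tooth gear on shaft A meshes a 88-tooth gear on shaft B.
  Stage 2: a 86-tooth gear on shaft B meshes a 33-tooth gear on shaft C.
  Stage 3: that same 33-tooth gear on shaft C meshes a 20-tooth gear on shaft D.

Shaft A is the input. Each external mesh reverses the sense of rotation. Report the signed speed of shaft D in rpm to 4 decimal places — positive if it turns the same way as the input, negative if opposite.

-2840.1500 rpm (opposite to input, |ω| = 2840.1500 rpm)

Stage 1 [44T→88T]: ω = 1321.0000×44/88 = 660.5000 rpm, dir flips to −; running = −660.5000
Stage 2 [86T→33T]: ω = 660.5000×86/33 = 1721.3030 rpm, dir flips to +; running = +1721.3030
Stage 3 [33T→20T]: ω = 1721.3030×33/20 = 2840.1500 rpm, dir flips to −; running = −2840.1500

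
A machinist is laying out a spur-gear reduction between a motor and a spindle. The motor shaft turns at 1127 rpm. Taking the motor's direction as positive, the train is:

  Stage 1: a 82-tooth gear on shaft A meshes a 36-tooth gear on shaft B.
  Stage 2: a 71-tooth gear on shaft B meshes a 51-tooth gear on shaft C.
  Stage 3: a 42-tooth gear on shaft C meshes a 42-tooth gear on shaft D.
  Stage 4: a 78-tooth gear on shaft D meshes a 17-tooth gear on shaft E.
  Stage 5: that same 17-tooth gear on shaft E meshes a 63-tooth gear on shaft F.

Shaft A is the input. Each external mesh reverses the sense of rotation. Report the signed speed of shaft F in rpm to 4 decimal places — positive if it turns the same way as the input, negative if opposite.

-4424.6354 rpm (opposite to input, |ω| = 4424.6354 rpm)

Stage 1 [82T→36T]: ω = 1127.0000×82/36 = 2567.0556 rpm, dir flips to −; running = −2567.0556
Stage 2 [71T→51T]: ω = 2567.0556×71/51 = 3573.7440 rpm, dir flips to +; running = +3573.7440
Stage 3 [42T→42T]: ω = 3573.7440×42/42 = 3573.7440 rpm, dir flips to −; running = −3573.7440
Stage 4 [78T→17T]: ω = 3573.7440×78/17 = 16397.1784 rpm, dir flips to +; running = +16397.1784
Stage 5 [17T→63T]: ω = 16397.1784×17/63 = 4424.6354 rpm, dir flips to −; running = −4424.6354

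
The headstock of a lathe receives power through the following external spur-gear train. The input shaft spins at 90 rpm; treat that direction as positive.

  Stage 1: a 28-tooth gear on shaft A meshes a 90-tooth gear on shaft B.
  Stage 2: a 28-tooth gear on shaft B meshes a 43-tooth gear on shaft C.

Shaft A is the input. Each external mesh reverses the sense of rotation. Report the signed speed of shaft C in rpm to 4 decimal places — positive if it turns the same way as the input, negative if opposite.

Stage 1 [28T→90T]: ω = 90.0000×28/90 = 28.0000 rpm, dir flips to −; running = −28.0000
Stage 2 [28T→43T]: ω = 28.0000×28/43 = 18.2326 rpm, dir flips to +; running = +18.2326

+18.2326 rpm (same as input, |ω| = 18.2326 rpm)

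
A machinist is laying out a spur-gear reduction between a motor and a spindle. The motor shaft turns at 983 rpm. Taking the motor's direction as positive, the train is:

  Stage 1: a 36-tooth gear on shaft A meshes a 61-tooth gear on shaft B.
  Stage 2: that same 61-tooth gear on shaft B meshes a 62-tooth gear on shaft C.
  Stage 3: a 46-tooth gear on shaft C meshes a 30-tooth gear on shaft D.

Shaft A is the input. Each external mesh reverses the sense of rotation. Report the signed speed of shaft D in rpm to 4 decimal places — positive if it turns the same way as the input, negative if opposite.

Stage 1 [36T→61T]: ω = 983.0000×36/61 = 580.1311 rpm, dir flips to −; running = −580.1311
Stage 2 [61T→62T]: ω = 580.1311×61/62 = 570.7742 rpm, dir flips to +; running = +570.7742
Stage 3 [46T→30T]: ω = 570.7742×46/30 = 875.1871 rpm, dir flips to −; running = −875.1871

-875.1871 rpm (opposite to input, |ω| = 875.1871 rpm)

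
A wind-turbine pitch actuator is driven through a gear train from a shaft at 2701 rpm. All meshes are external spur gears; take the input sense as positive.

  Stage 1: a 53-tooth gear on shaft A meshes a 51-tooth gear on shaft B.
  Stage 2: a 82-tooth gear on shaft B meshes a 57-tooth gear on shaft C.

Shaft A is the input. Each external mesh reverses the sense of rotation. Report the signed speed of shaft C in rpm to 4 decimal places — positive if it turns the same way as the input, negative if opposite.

+4038.0275 rpm (same as input, |ω| = 4038.0275 rpm)

Stage 1 [53T→51T]: ω = 2701.0000×53/51 = 2806.9216 rpm, dir flips to −; running = −2806.9216
Stage 2 [82T→57T]: ω = 2806.9216×82/57 = 4038.0275 rpm, dir flips to +; running = +4038.0275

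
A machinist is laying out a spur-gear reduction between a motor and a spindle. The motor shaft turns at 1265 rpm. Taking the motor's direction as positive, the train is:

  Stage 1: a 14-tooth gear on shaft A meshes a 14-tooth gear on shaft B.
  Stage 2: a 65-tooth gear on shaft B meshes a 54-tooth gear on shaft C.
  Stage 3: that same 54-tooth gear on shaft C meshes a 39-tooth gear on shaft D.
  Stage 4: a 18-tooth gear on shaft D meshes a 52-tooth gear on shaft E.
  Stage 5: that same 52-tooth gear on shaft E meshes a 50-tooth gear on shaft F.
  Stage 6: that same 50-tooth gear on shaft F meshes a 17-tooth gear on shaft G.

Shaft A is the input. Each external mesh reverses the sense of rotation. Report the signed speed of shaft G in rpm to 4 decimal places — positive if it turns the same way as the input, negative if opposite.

Stage 1 [14T→14T]: ω = 1265.0000×14/14 = 1265.0000 rpm, dir flips to −; running = −1265.0000
Stage 2 [65T→54T]: ω = 1265.0000×65/54 = 1522.6852 rpm, dir flips to +; running = +1522.6852
Stage 3 [54T→39T]: ω = 1522.6852×54/39 = 2108.3333 rpm, dir flips to −; running = −2108.3333
Stage 4 [18T→52T]: ω = 2108.3333×18/52 = 729.8077 rpm, dir flips to +; running = +729.8077
Stage 5 [52T→50T]: ω = 729.8077×52/50 = 759.0000 rpm, dir flips to −; running = −759.0000
Stage 6 [50T→17T]: ω = 759.0000×50/17 = 2232.3529 rpm, dir flips to +; running = +2232.3529

+2232.3529 rpm (same as input, |ω| = 2232.3529 rpm)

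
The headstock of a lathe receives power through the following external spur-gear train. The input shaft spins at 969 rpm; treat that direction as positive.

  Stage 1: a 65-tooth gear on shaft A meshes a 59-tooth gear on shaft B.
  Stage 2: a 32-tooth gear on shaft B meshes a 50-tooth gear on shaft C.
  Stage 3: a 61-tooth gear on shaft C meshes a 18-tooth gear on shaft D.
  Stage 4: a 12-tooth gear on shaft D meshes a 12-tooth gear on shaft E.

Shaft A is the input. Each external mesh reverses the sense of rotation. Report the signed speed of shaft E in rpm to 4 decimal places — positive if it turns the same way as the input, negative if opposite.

Stage 1 [65T→59T]: ω = 969.0000×65/59 = 1067.5424 rpm, dir flips to −; running = −1067.5424
Stage 2 [32T→50T]: ω = 1067.5424×32/50 = 683.2271 rpm, dir flips to +; running = +683.2271
Stage 3 [61T→18T]: ω = 683.2271×61/18 = 2315.3808 rpm, dir flips to −; running = −2315.3808
Stage 4 [12T→12T]: ω = 2315.3808×12/12 = 2315.3808 rpm, dir flips to +; running = +2315.3808

+2315.3808 rpm (same as input, |ω| = 2315.3808 rpm)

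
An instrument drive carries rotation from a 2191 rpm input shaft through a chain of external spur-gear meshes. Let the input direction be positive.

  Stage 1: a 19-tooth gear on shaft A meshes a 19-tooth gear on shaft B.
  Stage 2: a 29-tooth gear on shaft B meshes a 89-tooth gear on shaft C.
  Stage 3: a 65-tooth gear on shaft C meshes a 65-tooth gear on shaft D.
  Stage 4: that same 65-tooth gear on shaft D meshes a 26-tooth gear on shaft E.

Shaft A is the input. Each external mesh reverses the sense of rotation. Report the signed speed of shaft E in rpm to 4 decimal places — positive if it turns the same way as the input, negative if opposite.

+1784.8034 rpm (same as input, |ω| = 1784.8034 rpm)

Stage 1 [19T→19T]: ω = 2191.0000×19/19 = 2191.0000 rpm, dir flips to −; running = −2191.0000
Stage 2 [29T→89T]: ω = 2191.0000×29/89 = 713.9213 rpm, dir flips to +; running = +713.9213
Stage 3 [65T→65T]: ω = 713.9213×65/65 = 713.9213 rpm, dir flips to −; running = −713.9213
Stage 4 [65T→26T]: ω = 713.9213×65/26 = 1784.8034 rpm, dir flips to +; running = +1784.8034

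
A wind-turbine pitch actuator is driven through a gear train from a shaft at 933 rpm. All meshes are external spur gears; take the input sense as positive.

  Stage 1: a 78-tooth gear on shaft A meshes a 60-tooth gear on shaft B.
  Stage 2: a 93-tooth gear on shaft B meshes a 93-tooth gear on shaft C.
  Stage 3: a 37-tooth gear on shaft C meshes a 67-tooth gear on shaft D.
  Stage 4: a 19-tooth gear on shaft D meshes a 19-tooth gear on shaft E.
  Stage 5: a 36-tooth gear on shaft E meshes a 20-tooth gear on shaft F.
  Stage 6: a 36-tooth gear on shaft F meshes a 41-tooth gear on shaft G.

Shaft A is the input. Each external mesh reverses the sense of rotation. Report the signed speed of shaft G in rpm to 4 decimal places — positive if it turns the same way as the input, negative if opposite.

Stage 1 [78T→60T]: ω = 933.0000×78/60 = 1212.9000 rpm, dir flips to −; running = −1212.9000
Stage 2 [93T→93T]: ω = 1212.9000×93/93 = 1212.9000 rpm, dir flips to +; running = +1212.9000
Stage 3 [37T→67T]: ω = 1212.9000×37/67 = 669.8104 rpm, dir flips to −; running = −669.8104
Stage 4 [19T→19T]: ω = 669.8104×19/19 = 669.8104 rpm, dir flips to +; running = +669.8104
Stage 5 [36T→20T]: ω = 669.8104×36/20 = 1205.6588 rpm, dir flips to −; running = −1205.6588
Stage 6 [36T→41T]: ω = 1205.6588×36/41 = 1058.6272 rpm, dir flips to +; running = +1058.6272

+1058.6272 rpm (same as input, |ω| = 1058.6272 rpm)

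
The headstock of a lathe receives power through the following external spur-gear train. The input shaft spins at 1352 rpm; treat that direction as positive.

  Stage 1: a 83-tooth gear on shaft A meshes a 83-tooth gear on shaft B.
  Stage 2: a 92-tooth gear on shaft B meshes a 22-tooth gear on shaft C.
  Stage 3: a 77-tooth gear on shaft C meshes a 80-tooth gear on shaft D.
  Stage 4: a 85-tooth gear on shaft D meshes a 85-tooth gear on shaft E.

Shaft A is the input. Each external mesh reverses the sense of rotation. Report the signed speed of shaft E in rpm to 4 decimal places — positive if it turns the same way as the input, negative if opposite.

+5441.8000 rpm (same as input, |ω| = 5441.8000 rpm)

Stage 1 [83T→83T]: ω = 1352.0000×83/83 = 1352.0000 rpm, dir flips to −; running = −1352.0000
Stage 2 [92T→22T]: ω = 1352.0000×92/22 = 5653.8182 rpm, dir flips to +; running = +5653.8182
Stage 3 [77T→80T]: ω = 5653.8182×77/80 = 5441.8000 rpm, dir flips to −; running = −5441.8000
Stage 4 [85T→85T]: ω = 5441.8000×85/85 = 5441.8000 rpm, dir flips to +; running = +5441.8000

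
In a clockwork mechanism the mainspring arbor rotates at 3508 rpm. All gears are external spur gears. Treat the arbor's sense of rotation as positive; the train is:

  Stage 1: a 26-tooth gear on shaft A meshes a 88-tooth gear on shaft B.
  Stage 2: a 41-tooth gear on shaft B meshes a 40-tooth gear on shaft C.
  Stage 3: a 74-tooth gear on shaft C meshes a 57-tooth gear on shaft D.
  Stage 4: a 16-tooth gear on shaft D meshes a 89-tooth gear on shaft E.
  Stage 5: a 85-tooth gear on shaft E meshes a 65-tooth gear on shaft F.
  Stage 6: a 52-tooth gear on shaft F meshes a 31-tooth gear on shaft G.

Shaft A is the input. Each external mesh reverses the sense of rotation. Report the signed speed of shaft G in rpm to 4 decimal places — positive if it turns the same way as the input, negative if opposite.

Stage 1 [26T→88T]: ω = 3508.0000×26/88 = 1036.4545 rpm, dir flips to −; running = −1036.4545
Stage 2 [41T→40T]: ω = 1036.4545×41/40 = 1062.3659 rpm, dir flips to +; running = +1062.3659
Stage 3 [74T→57T]: ω = 1062.3659×74/57 = 1379.2119 rpm, dir flips to −; running = −1379.2119
Stage 4 [16T→89T]: ω = 1379.2119×16/89 = 247.9482 rpm, dir flips to +; running = +247.9482
Stage 5 [85T→65T]: ω = 247.9482×85/65 = 324.2400 rpm, dir flips to −; running = −324.2400
Stage 6 [52T→31T]: ω = 324.2400×52/31 = 543.8864 rpm, dir flips to +; running = +543.8864

+543.8864 rpm (same as input, |ω| = 543.8864 rpm)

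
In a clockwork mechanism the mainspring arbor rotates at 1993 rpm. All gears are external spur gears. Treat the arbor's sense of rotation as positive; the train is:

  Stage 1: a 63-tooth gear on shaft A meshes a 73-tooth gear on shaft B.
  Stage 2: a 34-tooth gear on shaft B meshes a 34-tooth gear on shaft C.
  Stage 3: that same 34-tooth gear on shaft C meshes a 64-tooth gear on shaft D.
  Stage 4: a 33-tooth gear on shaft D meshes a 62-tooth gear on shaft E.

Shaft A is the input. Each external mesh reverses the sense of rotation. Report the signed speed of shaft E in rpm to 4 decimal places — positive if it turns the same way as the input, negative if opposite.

+486.3469 rpm (same as input, |ω| = 486.3469 rpm)

Stage 1 [63T→73T]: ω = 1993.0000×63/73 = 1719.9863 rpm, dir flips to −; running = −1719.9863
Stage 2 [34T→34T]: ω = 1719.9863×34/34 = 1719.9863 rpm, dir flips to +; running = +1719.9863
Stage 3 [34T→64T]: ω = 1719.9863×34/64 = 913.7427 rpm, dir flips to −; running = −913.7427
Stage 4 [33T→62T]: ω = 913.7427×33/62 = 486.3469 rpm, dir flips to +; running = +486.3469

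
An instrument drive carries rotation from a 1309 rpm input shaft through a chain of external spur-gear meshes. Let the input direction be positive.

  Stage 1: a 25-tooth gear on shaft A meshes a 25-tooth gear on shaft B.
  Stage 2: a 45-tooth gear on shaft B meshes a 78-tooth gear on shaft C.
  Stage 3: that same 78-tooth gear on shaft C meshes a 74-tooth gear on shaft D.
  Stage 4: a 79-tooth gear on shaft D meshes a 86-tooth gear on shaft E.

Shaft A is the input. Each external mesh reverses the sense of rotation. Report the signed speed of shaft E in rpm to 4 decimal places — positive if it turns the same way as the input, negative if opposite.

+731.2217 rpm (same as input, |ω| = 731.2217 rpm)

Stage 1 [25T→25T]: ω = 1309.0000×25/25 = 1309.0000 rpm, dir flips to −; running = −1309.0000
Stage 2 [45T→78T]: ω = 1309.0000×45/78 = 755.1923 rpm, dir flips to +; running = +755.1923
Stage 3 [78T→74T]: ω = 755.1923×78/74 = 796.0135 rpm, dir flips to −; running = −796.0135
Stage 4 [79T→86T]: ω = 796.0135×79/86 = 731.2217 rpm, dir flips to +; running = +731.2217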